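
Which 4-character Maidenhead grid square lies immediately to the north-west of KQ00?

Longitude square 0; −1 → -1, wraps to 9, carry into field.
Longitude field K = 10; −1 → 9 = J.
Latitude square 0; +1 → 1.

JQ91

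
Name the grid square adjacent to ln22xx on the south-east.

LN32aw

Longitude subsquare x = 23; +1 → 24, wraps to 0 = a, carry into square.
Longitude square 2; +1 → 3.
Latitude subsquare x = 23; −1 → 22 = w.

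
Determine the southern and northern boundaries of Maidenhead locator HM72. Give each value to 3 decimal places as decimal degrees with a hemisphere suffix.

32.000° N, 33.000° N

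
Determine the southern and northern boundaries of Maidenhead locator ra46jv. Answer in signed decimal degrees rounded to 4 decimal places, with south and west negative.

-83.1250, -83.0833

Field R=17, A=0: +17·20° lon, +0·10° lat → SW at lon 160°, lat -90°.
Square 4, 6: +4·2° lon, +6·1° lat → SW at lon 168°, lat -84°.
Subsquare j=9, v=21: +9·0.0833333° lon, +21·0.0416667° lat → SW at lon 168.75°, lat -83.125°.
Cell spans 0.0833333° lon × 0.0416667° lat.
south -83.1250, north -83.0833.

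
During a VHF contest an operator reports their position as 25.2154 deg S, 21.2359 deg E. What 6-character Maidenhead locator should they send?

Offset from 180°W / 90°S: lon 201.2359°, lat 64.7846°.
Field: 201.2359/20 → 10 → K, 64.7846/10 → 6 → G; chars KG.
Square: 1.2359/2 → 0, 4.7846/1 → 4; chars 04.
Subsquare: 1.2359/0.0833333 → 14 → o, 0.7846/0.0416667 → 18 → s; chars os.

KG04os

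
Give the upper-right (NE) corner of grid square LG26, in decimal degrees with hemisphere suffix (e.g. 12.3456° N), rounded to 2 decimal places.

Field L=11, G=6: +11·20° lon, +6·10° lat → SW at lon 40°, lat -30°.
Square 2, 6: +2·2° lon, +6·1° lat → SW at lon 44°, lat -24°.
Cell spans 2° lon × 1° lat. NE corner is SW corner plus one full cell.
latitude 23.00° S, longitude 46.00° E.

23.00° S, 46.00° E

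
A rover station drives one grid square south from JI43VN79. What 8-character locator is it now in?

JI43vn78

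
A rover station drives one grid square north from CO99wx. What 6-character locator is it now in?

Latitude subsquare x = 23; +1 → 24, wraps to 0 = a, carry into square.
Latitude square 9; +1 → 10, wraps to 0, carry into field.
Latitude field O = 14; +1 → 15 = P.
The longitude characters are unchanged.

CP90wa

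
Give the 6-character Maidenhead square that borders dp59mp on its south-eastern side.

Longitude subsquare m = 12; +1 → 13 = n.
Latitude subsquare p = 15; −1 → 14 = o.

DP59no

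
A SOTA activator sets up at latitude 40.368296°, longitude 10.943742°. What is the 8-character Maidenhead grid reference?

JN50li38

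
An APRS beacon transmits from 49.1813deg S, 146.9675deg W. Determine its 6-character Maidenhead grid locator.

Shift to the Maidenhead origin (180°W, 90°S): lon 33.0325, lat 40.8187.
Field: lon ⌊33.0325/20⌋ = 1 → B; lat ⌊40.8187/10⌋ = 4 → E.
Square: lon ⌊13.0325/2⌋ = 6; lat ⌊0.8187/1⌋ = 0.
Subsquare: lon ⌊1.0325/0.0833333⌋ = 12 → m; lat ⌊0.8187/0.0416667⌋ = 19 → t.

BE60mt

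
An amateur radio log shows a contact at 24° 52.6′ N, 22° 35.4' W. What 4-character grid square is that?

HL84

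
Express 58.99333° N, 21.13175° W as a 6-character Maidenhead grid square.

Add 180° to longitude and 90° to latitude: 158.8682, 148.9933.
Field: 158.8682/20 → 7 → H, 148.9933/10 → 14 → O; chars HO.
Square: 18.8682/2 → 9, 8.9933/1 → 8; chars 98.
Subsquare: 0.8682/0.0833333 → 10 → k, 0.9933/0.0416667 → 23 → x; chars kx.

HO98kx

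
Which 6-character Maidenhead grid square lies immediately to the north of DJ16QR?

Latitude subsquare r = 17; +1 → 18 = s.
The longitude characters are unchanged.

DJ16qs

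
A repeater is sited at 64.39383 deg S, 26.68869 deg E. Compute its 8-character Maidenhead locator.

Offset from 180°W / 90°S: lon 206.68869°, lat 25.60617°.
Field: 206.68869/20 → 10 → K, 25.60617/10 → 2 → C; chars KC.
Square: 6.68869/2 → 3, 5.60617/1 → 5; chars 35.
Subsquare: 0.68869/0.0833333 → 8 → i, 0.60617/0.0416667 → 14 → o; chars io.
Extended square: 0.02202/0.00833333 → 2, 0.02284/0.00416667 → 5; chars 25.

KC35io25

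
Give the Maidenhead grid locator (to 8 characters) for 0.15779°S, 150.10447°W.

Shift to the Maidenhead origin (180°W, 90°S): lon 29.89553, lat 89.84221.
Field (20°×10°, letters A–R): 29.89553/20 → 1 → B, 89.84221/10 → 8 → I; chars BI.
Square (2°×1°, digits 0–9): 9.89553/2 → 4, 9.84221/1 → 9; chars 49.
Subsquare (5′×2.5′, letters a–x): 1.89553/0.0833333 → 22 → w, 0.84221/0.0416667 → 20 → u; chars wu.
Extended square (30″×15″, digits 0–9): 0.06220/0.00833333 → 7, 0.00888/0.00416667 → 2; chars 72.

BI49wu72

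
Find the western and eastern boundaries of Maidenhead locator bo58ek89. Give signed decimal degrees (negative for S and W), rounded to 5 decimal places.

-149.60000, -149.59167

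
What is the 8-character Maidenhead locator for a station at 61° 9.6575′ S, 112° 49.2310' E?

Offset from 180°W / 90°S: lon 292.82052°, lat 28.83904°.
Field (20°×10°, letters A–R): 292.82052/20 → 14 → O, 28.83904/10 → 2 → C; chars OC.
Square (2°×1°, digits 0–9): 12.82052/2 → 6, 8.83904/1 → 8; chars 68.
Subsquare (5′×2.5′, letters a–x): 0.82052/0.0833333 → 9 → j, 0.83904/0.0416667 → 20 → u; chars ju.
Extended square (30″×15″, digits 0–9): 0.07052/0.00833333 → 8, 0.00571/0.00416667 → 1; chars 81.

OC68ju81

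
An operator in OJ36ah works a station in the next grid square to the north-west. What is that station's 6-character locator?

Longitude subsquare a = 0; −1 → -1, wraps to 23 = x, carry into square.
Longitude square 3; −1 → 2.
Latitude subsquare h = 7; +1 → 8 = i.

OJ26xi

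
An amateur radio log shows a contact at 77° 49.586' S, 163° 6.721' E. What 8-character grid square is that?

RB12ne31

Shift to the Maidenhead origin (180°W, 90°S): lon 343.11202, lat 12.17357.
Field (20°×10°, letters A–R): 343.11202/20 → 17 → R, 12.17357/10 → 1 → B; chars RB.
Square (2°×1°, digits 0–9): 3.11202/2 → 1, 2.17357/1 → 2; chars 12.
Subsquare (5′×2.5′, letters a–x): 1.11202/0.0833333 → 13 → n, 0.17357/0.0416667 → 4 → e; chars ne.
Extended square (30″×15″, digits 0–9): 0.02868/0.00833333 → 3, 0.00690/0.00416667 → 1; chars 31.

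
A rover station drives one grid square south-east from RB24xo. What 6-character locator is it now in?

RB34an

Longitude subsquare x = 23; +1 → 24, wraps to 0 = a, carry into square.
Longitude square 2; +1 → 3.
Latitude subsquare o = 14; −1 → 13 = n.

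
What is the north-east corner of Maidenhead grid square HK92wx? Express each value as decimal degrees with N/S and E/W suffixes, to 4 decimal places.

Field H=7, K=10: +7·20° lon, +10·10° lat → SW at lon -40°, lat 10°.
Square 9, 2: +9·2° lon, +2·1° lat → SW at lon -22°, lat 12°.
Subsquare w=22, x=23: +22·0.0833333° lon, +23·0.0416667° lat → SW at lon -20.1667°, lat 12.9583°.
Cell spans 0.0833333° lon × 0.0416667° lat. NE corner is SW corner plus one full cell.
latitude 13.0000° N, longitude 20.0833° W.

13.0000° N, 20.0833° W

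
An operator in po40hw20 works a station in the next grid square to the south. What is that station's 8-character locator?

PO40hv29

Latitude extended square 0; −1 → -1, wraps to 9, carry into subsquare.
Latitude subsquare w = 22; −1 → 21 = v.
The longitude characters are unchanged.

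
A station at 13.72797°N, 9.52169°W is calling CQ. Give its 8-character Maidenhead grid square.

IK53fr74

Add 180° to longitude and 90° to latitude: 170.47831, 103.72797.
Field (20°×10°, letters A–R): lon ⌊170.47831/20⌋ = 8 → I; lat ⌊103.72797/10⌋ = 10 → K.
Square (2°×1°, digits 0–9): lon ⌊10.47831/2⌋ = 5; lat ⌊3.72797/1⌋ = 3.
Subsquare (5′×2.5′, letters a–x): lon ⌊0.47831/0.0833333⌋ = 5 → f; lat ⌊0.72797/0.0416667⌋ = 17 → r.
Extended square (30″×15″, digits 0–9): lon ⌊0.06164/0.00833333⌋ = 7; lat ⌊0.01964/0.00416667⌋ = 4.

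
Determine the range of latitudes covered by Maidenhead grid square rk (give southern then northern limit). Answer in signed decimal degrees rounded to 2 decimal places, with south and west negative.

Field R=17, K=10: +17·20° lon, +10·10° lat → SW at lon 160°, lat 10°.
Cell spans 20° lon × 10° lat.
south 10.00, north 20.00.

10.00, 20.00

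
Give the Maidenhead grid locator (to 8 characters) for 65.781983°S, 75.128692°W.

FC24kf42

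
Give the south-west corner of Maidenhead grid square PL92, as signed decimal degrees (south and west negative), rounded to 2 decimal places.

22.00, 138.00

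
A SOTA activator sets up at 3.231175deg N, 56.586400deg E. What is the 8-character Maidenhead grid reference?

Add 180° to longitude and 90° to latitude: 236.58640, 93.23117.
Field: 236.58640/20 → 11 → L, 93.23117/10 → 9 → J; chars LJ.
Square: 16.58640/2 → 8, 3.23117/1 → 3; chars 83.
Subsquare: 0.58640/0.0833333 → 7 → h, 0.23117/0.0416667 → 5 → f; chars hf.
Extended square: 0.00307/0.00833333 → 0, 0.02284/0.00416667 → 5; chars 05.

LJ83hf05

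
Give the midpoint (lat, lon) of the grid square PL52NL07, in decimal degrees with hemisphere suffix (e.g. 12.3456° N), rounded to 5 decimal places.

22.48958° N, 131.08750° E

Field P=15, L=11: +15·20° lon, +11·10° lat → SW at lon 120°, lat 20°.
Square 5, 2: +5·2° lon, +2·1° lat → SW at lon 130°, lat 22°.
Subsquare n=13, l=11: +13·0.0833333° lon, +11·0.0416667° lat → SW at lon 131.083°, lat 22.4583°.
Extended square 0, 7: +0·0.00833333° lon, +7·0.00416667° lat → SW at lon 131.083°, lat 22.4875°.
Cell spans 0.00833333° lon × 0.00416667° lat. Centre is SW corner plus half of each.
latitude 22.48958° N, longitude 131.08750° E.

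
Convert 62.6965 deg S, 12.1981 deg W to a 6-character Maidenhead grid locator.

Shift to the Maidenhead origin (180°W, 90°S): lon 167.8019, lat 27.3035.
Field: lon ⌊167.8019/20⌋ = 8 → I; lat ⌊27.3035/10⌋ = 2 → C.
Square: lon ⌊7.8019/2⌋ = 3; lat ⌊7.3035/1⌋ = 7.
Subsquare: lon ⌊1.8019/0.0833333⌋ = 21 → v; lat ⌊0.3035/0.0416667⌋ = 7 → h.

IC37vh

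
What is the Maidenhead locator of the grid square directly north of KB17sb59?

KB17sc50

Latitude extended square 9; +1 → 10, wraps to 0, carry into subsquare.
Latitude subsquare b = 1; +1 → 2 = c.
The longitude characters are unchanged.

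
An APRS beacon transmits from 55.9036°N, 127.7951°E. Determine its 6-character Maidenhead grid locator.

PO35vv

Offset from 180°W / 90°S: lon 307.7951°, lat 145.9036°.
Field (20°×10°, letters A–R): 307.7951/20 → 15 → P, 145.9036/10 → 14 → O; chars PO.
Square (2°×1°, digits 0–9): 7.7951/2 → 3, 5.9036/1 → 5; chars 35.
Subsquare (5′×2.5′, letters a–x): 1.7951/0.0833333 → 21 → v, 0.9036/0.0416667 → 21 → v; chars vv.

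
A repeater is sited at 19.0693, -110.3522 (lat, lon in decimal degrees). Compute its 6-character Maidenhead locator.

DK49tb

Offset from 180°W / 90°S: lon 69.6478°, lat 109.0693°.
Field: 69.6478/20 → 3 → D, 109.0693/10 → 10 → K; chars DK.
Square: 9.6478/2 → 4, 9.0693/1 → 9; chars 49.
Subsquare: 1.6478/0.0833333 → 19 → t, 0.0693/0.0416667 → 1 → b; chars tb.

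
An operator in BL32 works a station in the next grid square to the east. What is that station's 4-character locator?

Longitude square 3; +1 → 4.
The latitude characters are unchanged.

BL42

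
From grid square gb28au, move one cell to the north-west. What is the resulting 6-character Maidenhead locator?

GB18xv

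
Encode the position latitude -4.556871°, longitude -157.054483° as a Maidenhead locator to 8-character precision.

Offset from 180°W / 90°S: lon 22.94552°, lat 85.44313°.
Field: 22.94552/20 → 1 → B, 85.44313/10 → 8 → I; chars BI.
Square: 2.94552/2 → 1, 5.44313/1 → 5; chars 15.
Subsquare: 0.94552/0.0833333 → 11 → l, 0.44313/0.0416667 → 10 → k; chars lk.
Extended square: 0.02885/0.00833333 → 3, 0.02646/0.00416667 → 6; chars 36.

BI15lk36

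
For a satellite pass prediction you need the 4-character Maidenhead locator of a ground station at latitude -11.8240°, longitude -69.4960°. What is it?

FH58

Add 180° to longitude and 90° to latitude: 110.50, 78.18.
Field: 110.50/20 → 5 → F, 78.18/10 → 7 → H; chars FH.
Square: 10.50/2 → 5, 8.18/1 → 8; chars 58.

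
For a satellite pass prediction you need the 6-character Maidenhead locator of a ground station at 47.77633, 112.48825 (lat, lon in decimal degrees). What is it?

ON67fs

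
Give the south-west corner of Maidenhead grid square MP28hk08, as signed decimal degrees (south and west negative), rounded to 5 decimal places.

68.45000, 64.58333

Field M=12, P=15: +12·20° lon, +15·10° lat → SW at lon 60°, lat 60°.
Square 2, 8: +2·2° lon, +8·1° lat → SW at lon 64°, lat 68°.
Subsquare h=7, k=10: +7·0.0833333° lon, +10·0.0416667° lat → SW at lon 64.5833°, lat 68.4167°.
Extended square 0, 8: +0·0.00833333° lon, +8·0.00416667° lat → SW at lon 64.5833°, lat 68.45°.
latitude 68.45000, longitude 64.58333.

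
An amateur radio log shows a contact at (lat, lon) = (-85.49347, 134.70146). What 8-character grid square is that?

Add 180° to longitude and 90° to latitude: 314.70146, 4.50653.
Field: 314.70146/20 → 15 → P, 4.50653/10 → 0 → A; chars PA.
Square: 14.70146/2 → 7, 4.50653/1 → 4; chars 74.
Subsquare: 0.70146/0.0833333 → 8 → i, 0.50653/0.0416667 → 12 → m; chars im.
Extended square: 0.03479/0.00833333 → 4, 0.00653/0.00416667 → 1; chars 41.

PA74im41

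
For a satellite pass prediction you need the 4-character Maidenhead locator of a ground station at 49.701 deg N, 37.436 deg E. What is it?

Offset from 180°W / 90°S: lon 217.44°, lat 139.70°.
Field: lon ⌊217.44/20⌋ = 10 → K; lat ⌊139.70/10⌋ = 13 → N.
Square: lon ⌊17.44/2⌋ = 8; lat ⌊9.70/1⌋ = 9.

KN89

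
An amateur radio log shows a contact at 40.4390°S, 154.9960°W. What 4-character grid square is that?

BE29

Add 180° to longitude and 90° to latitude: 25.00, 49.56.
Field: 25.00/20 → 1 → B, 49.56/10 → 4 → E; chars BE.
Square: 5.00/2 → 2, 9.56/1 → 9; chars 29.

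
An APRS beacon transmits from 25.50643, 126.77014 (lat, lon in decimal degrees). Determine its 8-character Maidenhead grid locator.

PL35jm21

Add 180° to longitude and 90° to latitude: 306.77014, 115.50643.
Field (20°×10°, letters A–R): lon ⌊306.77014/20⌋ = 15 → P; lat ⌊115.50643/10⌋ = 11 → L.
Square (2°×1°, digits 0–9): lon ⌊6.77014/2⌋ = 3; lat ⌊5.50643/1⌋ = 5.
Subsquare (5′×2.5′, letters a–x): lon ⌊0.77014/0.0833333⌋ = 9 → j; lat ⌊0.50643/0.0416667⌋ = 12 → m.
Extended square (30″×15″, digits 0–9): lon ⌊0.02014/0.00833333⌋ = 2; lat ⌊0.00643/0.00416667⌋ = 1.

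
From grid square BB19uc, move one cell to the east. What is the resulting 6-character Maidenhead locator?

Longitude subsquare u = 20; +1 → 21 = v.
The latitude characters are unchanged.

BB19vc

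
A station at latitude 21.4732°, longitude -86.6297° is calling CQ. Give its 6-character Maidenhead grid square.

Offset from 180°W / 90°S: lon 93.3703°, lat 111.4732°.
Field (20°×10°, letters A–R): lon ⌊93.3703/20⌋ = 4 → E; lat ⌊111.4732/10⌋ = 11 → L.
Square (2°×1°, digits 0–9): lon ⌊13.3703/2⌋ = 6; lat ⌊1.4732/1⌋ = 1.
Subsquare (5′×2.5′, letters a–x): lon ⌊1.3703/0.0833333⌋ = 16 → q; lat ⌊0.4732/0.0416667⌋ = 11 → l.

EL61ql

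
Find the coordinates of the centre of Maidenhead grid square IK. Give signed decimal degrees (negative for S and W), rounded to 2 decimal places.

Field I=8, K=10: +8·20° lon, +10·10° lat → SW at lon -20°, lat 10°.
Cell spans 20° lon × 10° lat. Centre is SW corner plus half of each.
latitude 15.00, longitude -10.00.

15.00, -10.00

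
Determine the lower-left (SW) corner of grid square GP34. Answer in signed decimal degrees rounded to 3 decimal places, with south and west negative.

Field G=6, P=15: +6·20° lon, +15·10° lat → SW at lon -60°, lat 60°.
Square 3, 4: +3·2° lon, +4·1° lat → SW at lon -54°, lat 64°.
latitude 64.000, longitude -54.000.

64.000, -54.000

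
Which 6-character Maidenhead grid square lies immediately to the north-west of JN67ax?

JN58xa

Longitude subsquare a = 0; −1 → -1, wraps to 23 = x, carry into square.
Longitude square 6; −1 → 5.
Latitude subsquare x = 23; +1 → 24, wraps to 0 = a, carry into square.
Latitude square 7; +1 → 8.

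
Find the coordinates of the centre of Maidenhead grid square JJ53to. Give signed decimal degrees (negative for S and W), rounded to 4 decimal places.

Field J=9, J=9: +9·20° lon, +9·10° lat → SW at lon 0°, lat 0°.
Square 5, 3: +5·2° lon, +3·1° lat → SW at lon 10°, lat 3°.
Subsquare t=19, o=14: +19·0.0833333° lon, +14·0.0416667° lat → SW at lon 11.5833°, lat 3.58333°.
Cell spans 0.0833333° lon × 0.0416667° lat. Centre is SW corner plus half of each.
latitude 3.6042, longitude 11.6250.

3.6042, 11.6250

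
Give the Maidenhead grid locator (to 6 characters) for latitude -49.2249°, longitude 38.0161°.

Offset from 180°W / 90°S: lon 218.0161°, lat 40.7751°.
Field: 218.0161/20 → 10 → K, 40.7751/10 → 4 → E; chars KE.
Square: 18.0161/2 → 9, 0.7751/1 → 0; chars 90.
Subsquare: 0.0161/0.0833333 → 0 → a, 0.7751/0.0416667 → 18 → s; chars as.

KE90as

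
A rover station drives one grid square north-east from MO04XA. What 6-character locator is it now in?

MO14ab

Longitude subsquare x = 23; +1 → 24, wraps to 0 = a, carry into square.
Longitude square 0; +1 → 1.
Latitude subsquare a = 0; +1 → 1 = b.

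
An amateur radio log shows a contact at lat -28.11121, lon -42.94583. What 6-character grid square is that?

GG81mv

Offset from 180°W / 90°S: lon 137.0542°, lat 61.8888°.
Field: lon ⌊137.0542/20⌋ = 6 → G; lat ⌊61.8888/10⌋ = 6 → G.
Square: lon ⌊17.0542/2⌋ = 8; lat ⌊1.8888/1⌋ = 1.
Subsquare: lon ⌊1.0542/0.0833333⌋ = 12 → m; lat ⌊0.8888/0.0416667⌋ = 21 → v.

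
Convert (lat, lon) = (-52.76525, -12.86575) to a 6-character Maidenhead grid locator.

ID37nf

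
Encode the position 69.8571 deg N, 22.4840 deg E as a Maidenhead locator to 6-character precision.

KP19fu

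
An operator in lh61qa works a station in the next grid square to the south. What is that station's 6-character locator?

LH60qx

Latitude subsquare a = 0; −1 → -1, wraps to 23 = x, carry into square.
Latitude square 1; −1 → 0.
The longitude characters are unchanged.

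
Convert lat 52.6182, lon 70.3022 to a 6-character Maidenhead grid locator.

MO52do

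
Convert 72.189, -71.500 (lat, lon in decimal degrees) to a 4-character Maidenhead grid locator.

Add 180° to longitude and 90° to latitude: 108.50, 162.19.
Field (20°×10°, letters A–R): lon ⌊108.50/20⌋ = 5 → F; lat ⌊162.19/10⌋ = 16 → Q.
Square (2°×1°, digits 0–9): lon ⌊8.50/2⌋ = 4; lat ⌊2.19/1⌋ = 2.

FQ42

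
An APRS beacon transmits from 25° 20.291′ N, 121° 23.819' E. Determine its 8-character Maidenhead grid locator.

PL05qi71

Shift to the Maidenhead origin (180°W, 90°S): lon 301.39698, lat 115.33818.
Field (20°×10°, letters A–R): 301.39698/20 → 15 → P, 115.33818/10 → 11 → L; chars PL.
Square (2°×1°, digits 0–9): 1.39698/2 → 0, 5.33818/1 → 5; chars 05.
Subsquare (5′×2.5′, letters a–x): 1.39698/0.0833333 → 16 → q, 0.33818/0.0416667 → 8 → i; chars qi.
Extended square (30″×15″, digits 0–9): 0.06365/0.00833333 → 7, 0.00485/0.00416667 → 1; chars 71.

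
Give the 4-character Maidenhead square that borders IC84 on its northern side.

IC85

Latitude square 4; +1 → 5.
The longitude characters are unchanged.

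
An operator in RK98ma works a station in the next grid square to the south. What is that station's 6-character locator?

RK97mx

Latitude subsquare a = 0; −1 → -1, wraps to 23 = x, carry into square.
Latitude square 8; −1 → 7.
The longitude characters are unchanged.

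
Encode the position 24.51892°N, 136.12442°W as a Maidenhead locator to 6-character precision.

Shift to the Maidenhead origin (180°W, 90°S): lon 43.8756, lat 114.5189.
Field: lon ⌊43.8756/20⌋ = 2 → C; lat ⌊114.5189/10⌋ = 11 → L.
Square: lon ⌊3.8756/2⌋ = 1; lat ⌊4.5189/1⌋ = 4.
Subsquare: lon ⌊1.8756/0.0833333⌋ = 22 → w; lat ⌊0.5189/0.0416667⌋ = 12 → m.

CL14wm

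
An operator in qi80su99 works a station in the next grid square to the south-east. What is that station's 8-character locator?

Longitude extended square 9; +1 → 10, wraps to 0, carry into subsquare.
Longitude subsquare s = 18; +1 → 19 = t.
Latitude extended square 9; −1 → 8.

QI80tu08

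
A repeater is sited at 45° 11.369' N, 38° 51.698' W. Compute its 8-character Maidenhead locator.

HN05ne65

Shift to the Maidenhead origin (180°W, 90°S): lon 141.13837, lat 135.18948.
Field: lon ⌊141.13837/20⌋ = 7 → H; lat ⌊135.18948/10⌋ = 13 → N.
Square: lon ⌊1.13837/2⌋ = 0; lat ⌊5.18948/1⌋ = 5.
Subsquare: lon ⌊1.13837/0.0833333⌋ = 13 → n; lat ⌊0.18948/0.0416667⌋ = 4 → e.
Extended square: lon ⌊0.05503/0.00833333⌋ = 6; lat ⌊0.02282/0.00416667⌋ = 5.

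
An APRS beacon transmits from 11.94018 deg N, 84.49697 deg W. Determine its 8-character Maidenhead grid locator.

EK71sw05

Shift to the Maidenhead origin (180°W, 90°S): lon 95.50303, lat 101.94018.
Field: 95.50303/20 → 4 → E, 101.94018/10 → 10 → K; chars EK.
Square: 15.50303/2 → 7, 1.94018/1 → 1; chars 71.
Subsquare: 1.50303/0.0833333 → 18 → s, 0.94018/0.0416667 → 22 → w; chars sw.
Extended square: 0.00303/0.00833333 → 0, 0.02351/0.00416667 → 5; chars 05.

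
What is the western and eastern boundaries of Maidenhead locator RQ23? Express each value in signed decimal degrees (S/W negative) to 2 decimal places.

164.00, 166.00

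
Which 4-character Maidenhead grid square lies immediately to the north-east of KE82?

KE93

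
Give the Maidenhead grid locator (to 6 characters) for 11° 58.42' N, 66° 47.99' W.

Add 180° to longitude and 90° to latitude: 113.2002, 101.9737.
Field: 113.2002/20 → 5 → F, 101.9737/10 → 10 → K; chars FK.
Square: 13.2002/2 → 6, 1.9737/1 → 1; chars 61.
Subsquare: 1.2002/0.0833333 → 14 → o, 0.9737/0.0416667 → 23 → x; chars ox.

FK61ox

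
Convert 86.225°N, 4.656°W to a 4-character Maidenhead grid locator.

IR76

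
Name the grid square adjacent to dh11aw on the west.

DH01xw

Longitude subsquare a = 0; −1 → -1, wraps to 23 = x, carry into square.
Longitude square 1; −1 → 0.
The latitude characters are unchanged.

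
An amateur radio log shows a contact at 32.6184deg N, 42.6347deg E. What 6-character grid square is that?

LM12ho

Add 180° to longitude and 90° to latitude: 222.6347, 122.6184.
Field: 222.6347/20 → 11 → L, 122.6184/10 → 12 → M; chars LM.
Square: 2.6347/2 → 1, 2.6184/1 → 2; chars 12.
Subsquare: 0.6347/0.0833333 → 7 → h, 0.6184/0.0416667 → 14 → o; chars ho.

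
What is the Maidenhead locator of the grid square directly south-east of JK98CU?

JK98dt

Longitude subsquare c = 2; +1 → 3 = d.
Latitude subsquare u = 20; −1 → 19 = t.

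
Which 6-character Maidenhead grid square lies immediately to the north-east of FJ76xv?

FJ86aw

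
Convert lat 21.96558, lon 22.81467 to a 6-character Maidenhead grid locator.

KL11jx

Add 180° to longitude and 90° to latitude: 202.8147, 111.9656.
Field: 202.8147/20 → 10 → K, 111.9656/10 → 11 → L; chars KL.
Square: 2.8147/2 → 1, 1.9656/1 → 1; chars 11.
Subsquare: 0.8147/0.0833333 → 9 → j, 0.9656/0.0416667 → 23 → x; chars jx.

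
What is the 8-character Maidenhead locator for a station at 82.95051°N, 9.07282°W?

IR52lw18

Add 180° to longitude and 90° to latitude: 170.92718, 172.95051.
Field: 170.92718/20 → 8 → I, 172.95051/10 → 17 → R; chars IR.
Square: 10.92718/2 → 5, 2.95051/1 → 2; chars 52.
Subsquare: 0.92718/0.0833333 → 11 → l, 0.95051/0.0416667 → 22 → w; chars lw.
Extended square: 0.01051/0.00833333 → 1, 0.03384/0.00416667 → 8; chars 18.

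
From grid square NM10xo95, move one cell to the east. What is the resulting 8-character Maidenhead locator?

Longitude extended square 9; +1 → 10, wraps to 0, carry into subsquare.
Longitude subsquare x = 23; +1 → 24, wraps to 0 = a, carry into square.
Longitude square 1; +1 → 2.
The latitude characters are unchanged.

NM20ao05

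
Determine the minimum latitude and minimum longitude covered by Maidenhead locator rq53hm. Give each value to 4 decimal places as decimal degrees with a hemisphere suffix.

73.5000° N, 170.5833° E

Field R=17, Q=16: +17·20° lon, +16·10° lat → SW at lon 160°, lat 70°.
Square 5, 3: +5·2° lon, +3·1° lat → SW at lon 170°, lat 73°.
Subsquare h=7, m=12: +7·0.0833333° lon, +12·0.0416667° lat → SW at lon 170.583°, lat 73.5°.
latitude 73.5000° N, longitude 170.5833° E.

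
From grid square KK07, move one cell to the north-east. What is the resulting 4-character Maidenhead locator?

KK18

Longitude square 0; +1 → 1.
Latitude square 7; +1 → 8.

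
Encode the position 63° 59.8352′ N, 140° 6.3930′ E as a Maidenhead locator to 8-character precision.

Offset from 180°W / 90°S: lon 320.10655°, lat 153.99725°.
Field: lon ⌊320.10655/20⌋ = 16 → Q; lat ⌊153.99725/10⌋ = 15 → P.
Square: lon ⌊0.10655/2⌋ = 0; lat ⌊3.99725/1⌋ = 3.
Subsquare: lon ⌊0.10655/0.0833333⌋ = 1 → b; lat ⌊0.99725/0.0416667⌋ = 23 → x.
Extended square: lon ⌊0.02322/0.00833333⌋ = 2; lat ⌊0.03892/0.00416667⌋ = 9.

QP03bx29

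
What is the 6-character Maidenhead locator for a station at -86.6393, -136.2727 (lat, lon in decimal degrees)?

CA13ui

Offset from 180°W / 90°S: lon 43.7273°, lat 3.3607°.
Field: lon ⌊43.7273/20⌋ = 2 → C; lat ⌊3.3607/10⌋ = 0 → A.
Square: lon ⌊3.7273/2⌋ = 1; lat ⌊3.3607/1⌋ = 3.
Subsquare: lon ⌊1.7273/0.0833333⌋ = 20 → u; lat ⌊0.3607/0.0416667⌋ = 8 → i.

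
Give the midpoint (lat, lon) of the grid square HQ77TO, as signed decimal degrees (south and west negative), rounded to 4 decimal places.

77.6042, -24.3750

Field H=7, Q=16: +7·20° lon, +16·10° lat → SW at lon -40°, lat 70°.
Square 7, 7: +7·2° lon, +7·1° lat → SW at lon -26°, lat 77°.
Subsquare t=19, o=14: +19·0.0833333° lon, +14·0.0416667° lat → SW at lon -24.4167°, lat 77.5833°.
Cell spans 0.0833333° lon × 0.0416667° lat. Centre is SW corner plus half of each.
latitude 77.6042, longitude -24.3750.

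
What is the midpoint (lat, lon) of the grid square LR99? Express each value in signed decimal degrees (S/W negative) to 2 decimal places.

89.50, 59.00

Field L=11, R=17: +11·20° lon, +17·10° lat → SW at lon 40°, lat 80°.
Square 9, 9: +9·2° lon, +9·1° lat → SW at lon 58°, lat 89°.
Cell spans 2° lon × 1° lat. Centre is SW corner plus half of each.
latitude 89.50, longitude 59.00.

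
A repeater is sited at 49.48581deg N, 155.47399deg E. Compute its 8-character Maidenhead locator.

QN79rl66

Offset from 180°W / 90°S: lon 335.47399°, lat 139.48581°.
Field: lon ⌊335.47399/20⌋ = 16 → Q; lat ⌊139.48581/10⌋ = 13 → N.
Square: lon ⌊15.47399/2⌋ = 7; lat ⌊9.48581/1⌋ = 9.
Subsquare: lon ⌊1.47399/0.0833333⌋ = 17 → r; lat ⌊0.48581/0.0416667⌋ = 11 → l.
Extended square: lon ⌊0.05732/0.00833333⌋ = 6; lat ⌊0.02748/0.00416667⌋ = 6.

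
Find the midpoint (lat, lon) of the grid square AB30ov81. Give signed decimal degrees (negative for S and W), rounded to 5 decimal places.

Field A=0, B=1: +0·20° lon, +1·10° lat → SW at lon -180°, lat -80°.
Square 3, 0: +3·2° lon, +0·1° lat → SW at lon -174°, lat -80°.
Subsquare o=14, v=21: +14·0.0833333° lon, +21·0.0416667° lat → SW at lon -172.833°, lat -79.125°.
Extended square 8, 1: +8·0.00833333° lon, +1·0.00416667° lat → SW at lon -172.767°, lat -79.1208°.
Cell spans 0.00833333° lon × 0.00416667° lat. Centre is SW corner plus half of each.
latitude -79.11875, longitude -172.76250.

-79.11875, -172.76250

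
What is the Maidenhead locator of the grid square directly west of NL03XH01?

NL03wh91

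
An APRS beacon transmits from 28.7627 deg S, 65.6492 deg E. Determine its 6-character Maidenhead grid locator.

MG21tf

Offset from 180°W / 90°S: lon 245.6492°, lat 61.2373°.
Field: lon ⌊245.6492/20⌋ = 12 → M; lat ⌊61.2373/10⌋ = 6 → G.
Square: lon ⌊5.6492/2⌋ = 2; lat ⌊1.2373/1⌋ = 1.
Subsquare: lon ⌊1.6492/0.0833333⌋ = 19 → t; lat ⌊0.2373/0.0416667⌋ = 5 → f.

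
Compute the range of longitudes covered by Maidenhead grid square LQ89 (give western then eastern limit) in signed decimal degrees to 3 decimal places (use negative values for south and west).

Field L=11, Q=16: +11·20° lon, +16·10° lat → SW at lon 40°, lat 70°.
Square 8, 9: +8·2° lon, +9·1° lat → SW at lon 56°, lat 79°.
Cell spans 2° lon × 1° lat.
west 56.000, east 58.000.

56.000, 58.000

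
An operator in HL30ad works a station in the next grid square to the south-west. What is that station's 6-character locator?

HL20xc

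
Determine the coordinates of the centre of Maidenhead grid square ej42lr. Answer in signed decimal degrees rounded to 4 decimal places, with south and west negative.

2.7292, -91.0417

Field E=4, J=9: +4·20° lon, +9·10° lat → SW at lon -100°, lat 0°.
Square 4, 2: +4·2° lon, +2·1° lat → SW at lon -92°, lat 2°.
Subsquare l=11, r=17: +11·0.0833333° lon, +17·0.0416667° lat → SW at lon -91.0833°, lat 2.70833°.
Cell spans 0.0833333° lon × 0.0416667° lat. Centre is SW corner plus half of each.
latitude 2.7292, longitude -91.0417.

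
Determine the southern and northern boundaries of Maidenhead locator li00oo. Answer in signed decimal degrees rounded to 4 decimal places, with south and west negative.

-9.4167, -9.3750

Field L=11, I=8: +11·20° lon, +8·10° lat → SW at lon 40°, lat -10°.
Square 0, 0: +0·2° lon, +0·1° lat → SW at lon 40°, lat -10°.
Subsquare o=14, o=14: +14·0.0833333° lon, +14·0.0416667° lat → SW at lon 41.1667°, lat -9.41667°.
Cell spans 0.0833333° lon × 0.0416667° lat.
south -9.4167, north -9.3750.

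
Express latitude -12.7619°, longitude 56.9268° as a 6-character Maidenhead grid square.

LH87lf

Offset from 180°W / 90°S: lon 236.9268°, lat 77.2381°.
Field: lon ⌊236.9268/20⌋ = 11 → L; lat ⌊77.2381/10⌋ = 7 → H.
Square: lon ⌊16.9268/2⌋ = 8; lat ⌊7.2381/1⌋ = 7.
Subsquare: lon ⌊0.9268/0.0833333⌋ = 11 → l; lat ⌊0.2381/0.0416667⌋ = 5 → f.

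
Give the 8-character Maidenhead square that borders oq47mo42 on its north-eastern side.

Longitude extended square 4; +1 → 5.
Latitude extended square 2; +1 → 3.

OQ47mo53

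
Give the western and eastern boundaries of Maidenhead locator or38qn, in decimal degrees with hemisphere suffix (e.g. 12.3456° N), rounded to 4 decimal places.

107.3333° E, 107.4167° E

Field O=14, R=17: +14·20° lon, +17·10° lat → SW at lon 100°, lat 80°.
Square 3, 8: +3·2° lon, +8·1° lat → SW at lon 106°, lat 88°.
Subsquare q=16, n=13: +16·0.0833333° lon, +13·0.0416667° lat → SW at lon 107.333°, lat 88.5417°.
Cell spans 0.0833333° lon × 0.0416667° lat.
west 107.3333° E, east 107.4167° E.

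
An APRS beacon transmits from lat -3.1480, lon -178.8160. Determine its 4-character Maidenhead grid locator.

Offset from 180°W / 90°S: lon 1.18°, lat 86.85°.
Field: lon ⌊1.18/20⌋ = 0 → A; lat ⌊86.85/10⌋ = 8 → I.
Square: lon ⌊1.18/2⌋ = 0; lat ⌊6.85/1⌋ = 6.

AI06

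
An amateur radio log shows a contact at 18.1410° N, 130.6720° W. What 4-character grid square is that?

Shift to the Maidenhead origin (180°W, 90°S): lon 49.33, lat 108.14.
Field: 49.33/20 → 2 → C, 108.14/10 → 10 → K; chars CK.
Square: 9.33/2 → 4, 8.14/1 → 8; chars 48.

CK48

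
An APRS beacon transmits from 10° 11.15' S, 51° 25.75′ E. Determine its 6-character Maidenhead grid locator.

LH59rt

Add 180° to longitude and 90° to latitude: 231.4292, 79.8142.
Field (20°×10°, letters A–R): 231.4292/20 → 11 → L, 79.8142/10 → 7 → H; chars LH.
Square (2°×1°, digits 0–9): 11.4292/2 → 5, 9.8142/1 → 9; chars 59.
Subsquare (5′×2.5′, letters a–x): 1.4292/0.0833333 → 17 → r, 0.8142/0.0416667 → 19 → t; chars rt.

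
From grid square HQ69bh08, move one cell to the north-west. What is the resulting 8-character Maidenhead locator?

HQ69ah99

Longitude extended square 0; −1 → -1, wraps to 9, carry into subsquare.
Longitude subsquare b = 1; −1 → 0 = a.
Latitude extended square 8; +1 → 9.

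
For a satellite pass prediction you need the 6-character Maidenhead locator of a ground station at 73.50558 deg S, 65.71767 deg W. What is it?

FB76dl

Shift to the Maidenhead origin (180°W, 90°S): lon 114.2823, lat 16.4944.
Field: lon ⌊114.2823/20⌋ = 5 → F; lat ⌊16.4944/10⌋ = 1 → B.
Square: lon ⌊14.2823/2⌋ = 7; lat ⌊6.4944/1⌋ = 6.
Subsquare: lon ⌊0.2823/0.0833333⌋ = 3 → d; lat ⌊0.4944/0.0416667⌋ = 11 → l.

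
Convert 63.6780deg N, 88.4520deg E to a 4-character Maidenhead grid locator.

Offset from 180°W / 90°S: lon 268.45°, lat 153.68°.
Field: 268.45/20 → 13 → N, 153.68/10 → 15 → P; chars NP.
Square: 8.45/2 → 4, 3.68/1 → 3; chars 43.

NP43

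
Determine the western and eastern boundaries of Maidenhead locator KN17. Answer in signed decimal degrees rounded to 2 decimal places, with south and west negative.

22.00, 24.00

Field K=10, N=13: +10·20° lon, +13·10° lat → SW at lon 20°, lat 40°.
Square 1, 7: +1·2° lon, +7·1° lat → SW at lon 22°, lat 47°.
Cell spans 2° lon × 1° lat.
west 22.00, east 24.00.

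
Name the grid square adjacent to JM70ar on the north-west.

Longitude subsquare a = 0; −1 → -1, wraps to 23 = x, carry into square.
Longitude square 7; −1 → 6.
Latitude subsquare r = 17; +1 → 18 = s.

JM60xs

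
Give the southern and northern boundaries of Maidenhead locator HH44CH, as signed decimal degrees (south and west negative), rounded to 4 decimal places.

Field H=7, H=7: +7·20° lon, +7·10° lat → SW at lon -40°, lat -20°.
Square 4, 4: +4·2° lon, +4·1° lat → SW at lon -32°, lat -16°.
Subsquare c=2, h=7: +2·0.0833333° lon, +7·0.0416667° lat → SW at lon -31.8333°, lat -15.7083°.
Cell spans 0.0833333° lon × 0.0416667° lat.
south -15.7083, north -15.6667.

-15.7083, -15.6667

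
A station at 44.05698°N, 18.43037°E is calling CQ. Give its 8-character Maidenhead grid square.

JN94fb13

Offset from 180°W / 90°S: lon 198.43037°, lat 134.05698°.
Field: 198.43037/20 → 9 → J, 134.05698/10 → 13 → N; chars JN.
Square: 18.43037/2 → 9, 4.05698/1 → 4; chars 94.
Subsquare: 0.43037/0.0833333 → 5 → f, 0.05698/0.0416667 → 1 → b; chars fb.
Extended square: 0.01370/0.00833333 → 1, 0.01531/0.00416667 → 3; chars 13.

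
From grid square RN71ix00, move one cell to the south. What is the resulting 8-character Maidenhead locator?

RN71iw09

Latitude extended square 0; −1 → -1, wraps to 9, carry into subsquare.
Latitude subsquare x = 23; −1 → 22 = w.
The longitude characters are unchanged.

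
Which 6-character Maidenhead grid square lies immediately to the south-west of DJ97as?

Longitude subsquare a = 0; −1 → -1, wraps to 23 = x, carry into square.
Longitude square 9; −1 → 8.
Latitude subsquare s = 18; −1 → 17 = r.

DJ87xr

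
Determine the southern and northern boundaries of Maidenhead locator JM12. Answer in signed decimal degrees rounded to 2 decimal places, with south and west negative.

32.00, 33.00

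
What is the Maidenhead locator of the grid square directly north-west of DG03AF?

Longitude subsquare a = 0; −1 → -1, wraps to 23 = x, carry into square.
Longitude square 0; −1 → -1, wraps to 9, carry into field.
Longitude field D = 3; −1 → 2 = C.
Latitude subsquare f = 5; +1 → 6 = g.

CG93xg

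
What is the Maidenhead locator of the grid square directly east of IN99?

Longitude square 9; +1 → 10, wraps to 0, carry into field.
Longitude field I = 8; +1 → 9 = J.
The latitude characters are unchanged.

JN09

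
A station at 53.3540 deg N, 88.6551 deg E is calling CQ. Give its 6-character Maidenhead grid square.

Offset from 180°W / 90°S: lon 268.6551°, lat 143.3540°.
Field (20°×10°, letters A–R): lon ⌊268.6551/20⌋ = 13 → N; lat ⌊143.3540/10⌋ = 14 → O.
Square (2°×1°, digits 0–9): lon ⌊8.6551/2⌋ = 4; lat ⌊3.3540/1⌋ = 3.
Subsquare (5′×2.5′, letters a–x): lon ⌊0.6551/0.0833333⌋ = 7 → h; lat ⌊0.3540/0.0416667⌋ = 8 → i.

NO43hi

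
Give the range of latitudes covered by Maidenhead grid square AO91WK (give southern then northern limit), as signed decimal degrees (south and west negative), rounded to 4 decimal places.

Field A=0, O=14: +0·20° lon, +14·10° lat → SW at lon -180°, lat 50°.
Square 9, 1: +9·2° lon, +1·1° lat → SW at lon -162°, lat 51°.
Subsquare w=22, k=10: +22·0.0833333° lon, +10·0.0416667° lat → SW at lon -160.167°, lat 51.4167°.
Cell spans 0.0833333° lon × 0.0416667° lat.
south 51.4167, north 51.4583.

51.4167, 51.4583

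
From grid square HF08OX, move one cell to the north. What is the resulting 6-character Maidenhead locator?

Latitude subsquare x = 23; +1 → 24, wraps to 0 = a, carry into square.
Latitude square 8; +1 → 9.
The longitude characters are unchanged.

HF09oa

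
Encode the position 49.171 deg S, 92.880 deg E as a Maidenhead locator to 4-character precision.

NE60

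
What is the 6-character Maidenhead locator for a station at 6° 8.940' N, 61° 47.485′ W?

Offset from 180°W / 90°S: lon 118.2086°, lat 96.1490°.
Field: 118.2086/20 → 5 → F, 96.1490/10 → 9 → J; chars FJ.
Square: 18.2086/2 → 9, 6.1490/1 → 6; chars 96.
Subsquare: 0.2086/0.0833333 → 2 → c, 0.1490/0.0416667 → 3 → d; chars cd.

FJ96cd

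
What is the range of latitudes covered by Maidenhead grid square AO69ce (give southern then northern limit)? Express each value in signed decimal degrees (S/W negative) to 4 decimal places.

Field A=0, O=14: +0·20° lon, +14·10° lat → SW at lon -180°, lat 50°.
Square 6, 9: +6·2° lon, +9·1° lat → SW at lon -168°, lat 59°.
Subsquare c=2, e=4: +2·0.0833333° lon, +4·0.0416667° lat → SW at lon -167.833°, lat 59.1667°.
Cell spans 0.0833333° lon × 0.0416667° lat.
south 59.1667, north 59.2083.

59.1667, 59.2083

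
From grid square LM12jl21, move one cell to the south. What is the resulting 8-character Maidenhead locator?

LM12jl20

Latitude extended square 1; −1 → 0.
The longitude characters are unchanged.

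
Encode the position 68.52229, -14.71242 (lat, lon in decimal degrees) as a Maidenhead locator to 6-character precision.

IP28pm

Shift to the Maidenhead origin (180°W, 90°S): lon 165.2876, lat 158.5223.
Field: lon ⌊165.2876/20⌋ = 8 → I; lat ⌊158.5223/10⌋ = 15 → P.
Square: lon ⌊5.2876/2⌋ = 2; lat ⌊8.5223/1⌋ = 8.
Subsquare: lon ⌊1.2876/0.0833333⌋ = 15 → p; lat ⌊0.5223/0.0416667⌋ = 12 → m.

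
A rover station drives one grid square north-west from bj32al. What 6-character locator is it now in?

Longitude subsquare a = 0; −1 → -1, wraps to 23 = x, carry into square.
Longitude square 3; −1 → 2.
Latitude subsquare l = 11; +1 → 12 = m.

BJ22xm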